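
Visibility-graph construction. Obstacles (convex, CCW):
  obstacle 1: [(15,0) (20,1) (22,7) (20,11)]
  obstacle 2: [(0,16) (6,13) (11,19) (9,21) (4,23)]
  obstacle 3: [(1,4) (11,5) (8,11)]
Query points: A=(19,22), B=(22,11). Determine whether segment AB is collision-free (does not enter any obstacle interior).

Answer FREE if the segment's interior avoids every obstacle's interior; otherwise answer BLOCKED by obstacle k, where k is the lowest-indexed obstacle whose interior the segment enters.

Obstacle 1 [(15,0) (20,1) (22,7) (20,11)]:
  edge (15,0)–(20,1): clear
  edge (20,1)–(22,7): clear
  edge (22,7)–(20,11): clear
  edge (20,11)–(15,0): clear
  midpoint (41/2,33/2) outside
  → clear
Obstacle 2 [(0,16) (6,13) (11,19) (9,21) (4,23)]:
  edge (0,16)–(6,13): clear
  edge (6,13)–(11,19): clear
  edge (11,19)–(9,21): clear
  edge (9,21)–(4,23): clear
  edge (4,23)–(0,16): clear
  midpoint (41/2,33/2) outside
  → clear
Obstacle 3 [(1,4) (11,5) (8,11)]:
  edge (1,4)–(11,5): clear
  edge (11,5)–(8,11): clear
  edge (8,11)–(1,4): clear
  midpoint (41/2,33/2) outside
  → clear

FREE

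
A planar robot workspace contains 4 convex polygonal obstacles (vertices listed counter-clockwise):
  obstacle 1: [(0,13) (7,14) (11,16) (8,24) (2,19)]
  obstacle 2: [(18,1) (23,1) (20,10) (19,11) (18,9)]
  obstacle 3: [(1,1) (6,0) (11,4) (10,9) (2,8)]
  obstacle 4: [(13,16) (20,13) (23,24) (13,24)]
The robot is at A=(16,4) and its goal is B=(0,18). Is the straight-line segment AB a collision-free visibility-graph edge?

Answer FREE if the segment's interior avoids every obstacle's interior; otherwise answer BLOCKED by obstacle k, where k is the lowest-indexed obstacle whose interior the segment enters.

BLOCKED by obstacle 1

Obstacle 1 [(0,13) (7,14) (11,16) (8,24) (2,19)]:
  edge (0,13)–(7,14): crosses AB
  edge (7,14)–(11,16): clear
  edge (11,16)–(8,24): clear
  edge (8,24)–(2,19): clear
  edge (2,19)–(0,13): crosses AB
  → BLOCKED
Obstacle 2 [(18,1) (23,1) (20,10) (19,11) (18,9)]:
  edge (18,1)–(23,1): clear
  edge (23,1)–(20,10): clear
  edge (20,10)–(19,11): clear
  edge (19,11)–(18,9): clear
  edge (18,9)–(18,1): clear
  midpoint (8,11) outside
  → clear
Obstacle 3 [(1,1) (6,0) (11,4) (10,9) (2,8)]:
  edge (1,1)–(6,0): clear
  edge (6,0)–(11,4): clear
  edge (11,4)–(10,9): clear
  edge (10,9)–(2,8): clear
  edge (2,8)–(1,1): clear
  midpoint (8,11) outside
  → clear
Obstacle 4 [(13,16) (20,13) (23,24) (13,24)]:
  edge (13,16)–(20,13): clear
  edge (20,13)–(23,24): clear
  edge (23,24)–(13,24): clear
  edge (13,24)–(13,16): clear
  midpoint (8,11) outside
  → clear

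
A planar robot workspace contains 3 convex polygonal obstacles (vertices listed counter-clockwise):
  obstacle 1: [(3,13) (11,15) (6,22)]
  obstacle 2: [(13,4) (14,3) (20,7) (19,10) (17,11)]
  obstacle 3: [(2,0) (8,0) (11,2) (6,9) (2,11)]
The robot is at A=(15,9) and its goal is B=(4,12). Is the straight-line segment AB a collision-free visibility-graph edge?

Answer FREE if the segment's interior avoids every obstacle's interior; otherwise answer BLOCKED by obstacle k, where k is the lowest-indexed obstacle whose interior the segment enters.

FREE

Obstacle 1 [(3,13) (11,15) (6,22)]:
  edge (3,13)–(11,15): clear
  edge (11,15)–(6,22): clear
  edge (6,22)–(3,13): clear
  midpoint (19/2,21/2) outside
  → clear
Obstacle 2 [(13,4) (14,3) (20,7) (19,10) (17,11)]:
  edge (13,4)–(14,3): clear
  edge (14,3)–(20,7): clear
  edge (20,7)–(19,10): clear
  edge (19,10)–(17,11): clear
  edge (17,11)–(13,4): clear
  midpoint (19/2,21/2) outside
  → clear
Obstacle 3 [(2,0) (8,0) (11,2) (6,9) (2,11)]:
  edge (2,0)–(8,0): clear
  edge (8,0)–(11,2): clear
  edge (11,2)–(6,9): clear
  edge (6,9)–(2,11): clear
  edge (2,11)–(2,0): clear
  midpoint (19/2,21/2) outside
  → clear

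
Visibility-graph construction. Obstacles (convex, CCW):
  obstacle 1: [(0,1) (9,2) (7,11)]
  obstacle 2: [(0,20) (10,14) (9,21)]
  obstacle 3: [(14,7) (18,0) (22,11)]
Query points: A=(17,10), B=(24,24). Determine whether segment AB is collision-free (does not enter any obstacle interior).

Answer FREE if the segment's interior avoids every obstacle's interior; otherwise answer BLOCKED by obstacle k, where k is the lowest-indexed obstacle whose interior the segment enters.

FREE

Obstacle 1 [(0,1) (9,2) (7,11)]:
  edge (0,1)–(9,2): clear
  edge (9,2)–(7,11): clear
  edge (7,11)–(0,1): clear
  midpoint (41/2,17) outside
  → clear
Obstacle 2 [(0,20) (10,14) (9,21)]:
  edge (0,20)–(10,14): clear
  edge (10,14)–(9,21): clear
  edge (9,21)–(0,20): clear
  midpoint (41/2,17) outside
  → clear
Obstacle 3 [(14,7) (18,0) (22,11)]:
  edge (14,7)–(18,0): clear
  edge (18,0)–(22,11): clear
  edge (22,11)–(14,7): clear
  midpoint (41/2,17) outside
  → clear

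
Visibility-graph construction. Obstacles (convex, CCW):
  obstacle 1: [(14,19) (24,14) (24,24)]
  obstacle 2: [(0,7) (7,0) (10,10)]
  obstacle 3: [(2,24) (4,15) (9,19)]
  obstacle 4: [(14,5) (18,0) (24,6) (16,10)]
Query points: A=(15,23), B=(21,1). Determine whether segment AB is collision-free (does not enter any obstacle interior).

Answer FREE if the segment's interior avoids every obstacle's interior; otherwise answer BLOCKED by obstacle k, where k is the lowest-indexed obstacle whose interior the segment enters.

Obstacle 1 [(14,19) (24,14) (24,24)]:
  edge (14,19)–(24,14): crosses AB
  edge (24,14)–(24,24): clear
  edge (24,24)–(14,19): crosses AB
  → BLOCKED
Obstacle 2 [(0,7) (7,0) (10,10)]:
  edge (0,7)–(7,0): clear
  edge (7,0)–(10,10): clear
  edge (10,10)–(0,7): clear
  midpoint (18,12) outside
  → clear
Obstacle 3 [(2,24) (4,15) (9,19)]:
  edge (2,24)–(4,15): clear
  edge (4,15)–(9,19): clear
  edge (9,19)–(2,24): clear
  midpoint (18,12) outside
  → clear
Obstacle 4 [(14,5) (18,0) (24,6) (16,10)]:
  edge (14,5)–(18,0): clear
  edge (18,0)–(24,6): crosses AB
  edge (24,6)–(16,10): crosses AB
  edge (16,10)–(14,5): clear
  → BLOCKED

BLOCKED by obstacle 1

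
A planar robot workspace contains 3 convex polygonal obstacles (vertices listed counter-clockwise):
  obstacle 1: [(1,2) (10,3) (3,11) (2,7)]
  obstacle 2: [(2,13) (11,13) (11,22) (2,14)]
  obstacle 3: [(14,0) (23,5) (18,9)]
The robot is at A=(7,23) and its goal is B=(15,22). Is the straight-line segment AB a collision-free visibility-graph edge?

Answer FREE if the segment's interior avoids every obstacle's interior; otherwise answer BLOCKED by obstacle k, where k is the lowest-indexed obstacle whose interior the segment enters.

FREE

Obstacle 1 [(1,2) (10,3) (3,11) (2,7)]:
  edge (1,2)–(10,3): clear
  edge (10,3)–(3,11): clear
  edge (3,11)–(2,7): clear
  edge (2,7)–(1,2): clear
  midpoint (11,45/2) outside
  → clear
Obstacle 2 [(2,13) (11,13) (11,22) (2,14)]:
  edge (2,13)–(11,13): clear
  edge (11,13)–(11,22): clear
  edge (11,22)–(2,14): clear
  edge (2,14)–(2,13): clear
  midpoint (11,45/2) outside
  → clear
Obstacle 3 [(14,0) (23,5) (18,9)]:
  edge (14,0)–(23,5): clear
  edge (23,5)–(18,9): clear
  edge (18,9)–(14,0): clear
  midpoint (11,45/2) outside
  → clear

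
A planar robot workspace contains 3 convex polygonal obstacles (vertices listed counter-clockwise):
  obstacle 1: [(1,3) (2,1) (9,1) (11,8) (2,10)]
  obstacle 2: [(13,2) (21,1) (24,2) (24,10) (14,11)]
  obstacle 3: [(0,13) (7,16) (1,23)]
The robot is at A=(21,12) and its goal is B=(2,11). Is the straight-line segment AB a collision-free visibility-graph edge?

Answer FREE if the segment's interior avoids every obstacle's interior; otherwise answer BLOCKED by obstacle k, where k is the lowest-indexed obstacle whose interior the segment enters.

FREE

Obstacle 1 [(1,3) (2,1) (9,1) (11,8) (2,10)]:
  edge (1,3)–(2,1): clear
  edge (2,1)–(9,1): clear
  edge (9,1)–(11,8): clear
  edge (11,8)–(2,10): clear
  edge (2,10)–(1,3): clear
  midpoint (23/2,23/2) outside
  → clear
Obstacle 2 [(13,2) (21,1) (24,2) (24,10) (14,11)]:
  edge (13,2)–(21,1): clear
  edge (21,1)–(24,2): clear
  edge (24,2)–(24,10): clear
  edge (24,10)–(14,11): clear
  edge (14,11)–(13,2): clear
  midpoint (23/2,23/2) outside
  → clear
Obstacle 3 [(0,13) (7,16) (1,23)]:
  edge (0,13)–(7,16): clear
  edge (7,16)–(1,23): clear
  edge (1,23)–(0,13): clear
  midpoint (23/2,23/2) outside
  → clear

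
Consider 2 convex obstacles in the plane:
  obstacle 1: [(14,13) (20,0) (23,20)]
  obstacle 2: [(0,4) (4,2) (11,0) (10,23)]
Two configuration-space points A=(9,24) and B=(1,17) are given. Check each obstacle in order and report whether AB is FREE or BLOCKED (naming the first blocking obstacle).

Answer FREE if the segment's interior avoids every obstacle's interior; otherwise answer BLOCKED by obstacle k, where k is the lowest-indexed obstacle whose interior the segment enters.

FREE

Obstacle 1 [(14,13) (20,0) (23,20)]:
  edge (14,13)–(20,0): clear
  edge (20,0)–(23,20): clear
  edge (23,20)–(14,13): clear
  midpoint (5,41/2) outside
  → clear
Obstacle 2 [(0,4) (4,2) (11,0) (10,23)]:
  edge (0,4)–(4,2): clear
  edge (4,2)–(11,0): clear
  edge (11,0)–(10,23): clear
  edge (10,23)–(0,4): clear
  midpoint (5,41/2) outside
  → clear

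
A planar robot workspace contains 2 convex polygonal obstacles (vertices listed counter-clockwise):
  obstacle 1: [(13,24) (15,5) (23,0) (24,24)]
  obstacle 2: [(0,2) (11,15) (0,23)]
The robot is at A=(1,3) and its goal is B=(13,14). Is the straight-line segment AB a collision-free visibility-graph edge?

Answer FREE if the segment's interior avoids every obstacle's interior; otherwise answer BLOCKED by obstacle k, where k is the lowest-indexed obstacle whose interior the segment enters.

Obstacle 1 [(13,24) (15,5) (23,0) (24,24)]:
  edge (13,24)–(15,5): clear
  edge (15,5)–(23,0): clear
  edge (23,0)–(24,24): clear
  edge (24,24)–(13,24): clear
  midpoint (7,17/2) outside
  → clear
Obstacle 2 [(0,2) (11,15) (0,23)]:
  edge (0,2)–(11,15): clear
  edge (11,15)–(0,23): clear
  edge (0,23)–(0,2): clear
  midpoint (7,17/2) outside
  → clear

FREE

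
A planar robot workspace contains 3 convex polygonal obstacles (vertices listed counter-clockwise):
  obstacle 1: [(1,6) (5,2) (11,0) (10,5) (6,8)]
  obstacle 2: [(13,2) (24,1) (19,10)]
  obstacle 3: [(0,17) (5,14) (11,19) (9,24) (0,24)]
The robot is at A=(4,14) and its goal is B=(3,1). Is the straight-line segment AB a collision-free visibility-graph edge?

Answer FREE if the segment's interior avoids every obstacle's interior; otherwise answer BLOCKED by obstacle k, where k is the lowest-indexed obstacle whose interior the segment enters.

BLOCKED by obstacle 1

Obstacle 1 [(1,6) (5,2) (11,0) (10,5) (6,8)]:
  edge (1,6)–(5,2): crosses AB
  edge (5,2)–(11,0): clear
  edge (11,0)–(10,5): clear
  edge (10,5)–(6,8): clear
  edge (6,8)–(1,6): crosses AB
  → BLOCKED
Obstacle 2 [(13,2) (24,1) (19,10)]:
  edge (13,2)–(24,1): clear
  edge (24,1)–(19,10): clear
  edge (19,10)–(13,2): clear
  midpoint (7/2,15/2) outside
  → clear
Obstacle 3 [(0,17) (5,14) (11,19) (9,24) (0,24)]:
  edge (0,17)–(5,14): clear
  edge (5,14)–(11,19): clear
  edge (11,19)–(9,24): clear
  edge (9,24)–(0,24): clear
  edge (0,24)–(0,17): clear
  midpoint (7/2,15/2) outside
  → clear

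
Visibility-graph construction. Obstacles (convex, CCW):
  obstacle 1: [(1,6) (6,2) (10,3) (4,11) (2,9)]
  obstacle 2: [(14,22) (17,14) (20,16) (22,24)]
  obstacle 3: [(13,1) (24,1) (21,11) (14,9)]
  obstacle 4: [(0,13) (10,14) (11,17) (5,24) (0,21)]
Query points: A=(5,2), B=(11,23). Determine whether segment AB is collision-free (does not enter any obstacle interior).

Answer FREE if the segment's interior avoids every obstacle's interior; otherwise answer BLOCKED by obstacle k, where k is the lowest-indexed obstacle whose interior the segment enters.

BLOCKED by obstacle 1

Obstacle 1 [(1,6) (6,2) (10,3) (4,11) (2,9)]:
  edge (1,6)–(6,2): crosses AB
  edge (6,2)–(10,3): clear
  edge (10,3)–(4,11): crosses AB
  edge (4,11)–(2,9): clear
  edge (2,9)–(1,6): clear
  → BLOCKED
Obstacle 2 [(14,22) (17,14) (20,16) (22,24)]:
  edge (14,22)–(17,14): clear
  edge (17,14)–(20,16): clear
  edge (20,16)–(22,24): clear
  edge (22,24)–(14,22): clear
  midpoint (8,25/2) outside
  → clear
Obstacle 3 [(13,1) (24,1) (21,11) (14,9)]:
  edge (13,1)–(24,1): clear
  edge (24,1)–(21,11): clear
  edge (21,11)–(14,9): clear
  edge (14,9)–(13,1): clear
  midpoint (8,25/2) outside
  → clear
Obstacle 4 [(0,13) (10,14) (11,17) (5,24) (0,21)]:
  edge (0,13)–(10,14): crosses AB
  edge (10,14)–(11,17): clear
  edge (11,17)–(5,24): crosses AB
  edge (5,24)–(0,21): clear
  edge (0,21)–(0,13): clear
  → BLOCKED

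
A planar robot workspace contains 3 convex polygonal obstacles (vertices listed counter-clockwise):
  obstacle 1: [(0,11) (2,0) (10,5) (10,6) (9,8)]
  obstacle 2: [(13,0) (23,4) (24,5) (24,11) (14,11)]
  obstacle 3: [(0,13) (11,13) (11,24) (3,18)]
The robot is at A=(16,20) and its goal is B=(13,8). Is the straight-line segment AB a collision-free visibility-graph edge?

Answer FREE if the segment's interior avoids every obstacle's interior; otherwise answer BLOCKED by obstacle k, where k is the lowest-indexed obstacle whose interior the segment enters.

FREE

Obstacle 1 [(0,11) (2,0) (10,5) (10,6) (9,8)]:
  edge (0,11)–(2,0): clear
  edge (2,0)–(10,5): clear
  edge (10,5)–(10,6): clear
  edge (10,6)–(9,8): clear
  edge (9,8)–(0,11): clear
  midpoint (29/2,14) outside
  → clear
Obstacle 2 [(13,0) (23,4) (24,5) (24,11) (14,11)]:
  edge (13,0)–(23,4): clear
  edge (23,4)–(24,5): clear
  edge (24,5)–(24,11): clear
  edge (24,11)–(14,11): clear
  edge (14,11)–(13,0): clear
  midpoint (29/2,14) outside
  → clear
Obstacle 3 [(0,13) (11,13) (11,24) (3,18)]:
  edge (0,13)–(11,13): clear
  edge (11,13)–(11,24): clear
  edge (11,24)–(3,18): clear
  edge (3,18)–(0,13): clear
  midpoint (29/2,14) outside
  → clear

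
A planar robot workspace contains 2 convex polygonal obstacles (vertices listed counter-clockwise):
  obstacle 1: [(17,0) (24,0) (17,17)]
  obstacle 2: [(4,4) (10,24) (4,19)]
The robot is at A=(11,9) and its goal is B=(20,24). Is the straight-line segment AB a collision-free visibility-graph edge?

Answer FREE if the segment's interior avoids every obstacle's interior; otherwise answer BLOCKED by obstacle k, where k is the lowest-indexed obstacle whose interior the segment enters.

Obstacle 1 [(17,0) (24,0) (17,17)]:
  edge (17,0)–(24,0): clear
  edge (24,0)–(17,17): clear
  edge (17,17)–(17,0): clear
  midpoint (31/2,33/2) outside
  → clear
Obstacle 2 [(4,4) (10,24) (4,19)]:
  edge (4,4)–(10,24): clear
  edge (10,24)–(4,19): clear
  edge (4,19)–(4,4): clear
  midpoint (31/2,33/2) outside
  → clear

FREE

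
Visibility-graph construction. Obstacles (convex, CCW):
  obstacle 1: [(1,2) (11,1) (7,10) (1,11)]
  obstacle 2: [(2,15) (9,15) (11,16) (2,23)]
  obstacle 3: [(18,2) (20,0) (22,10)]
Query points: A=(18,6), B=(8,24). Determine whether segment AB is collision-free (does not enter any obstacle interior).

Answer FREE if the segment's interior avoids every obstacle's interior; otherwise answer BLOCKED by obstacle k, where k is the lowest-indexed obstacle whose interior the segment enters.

Obstacle 1 [(1,2) (11,1) (7,10) (1,11)]:
  edge (1,2)–(11,1): clear
  edge (11,1)–(7,10): clear
  edge (7,10)–(1,11): clear
  edge (1,11)–(1,2): clear
  midpoint (13,15) outside
  → clear
Obstacle 2 [(2,15) (9,15) (11,16) (2,23)]:
  edge (2,15)–(9,15): clear
  edge (9,15)–(11,16): clear
  edge (11,16)–(2,23): clear
  edge (2,23)–(2,15): clear
  midpoint (13,15) outside
  → clear
Obstacle 3 [(18,2) (20,0) (22,10)]:
  edge (18,2)–(20,0): clear
  edge (20,0)–(22,10): clear
  edge (22,10)–(18,2): clear
  midpoint (13,15) outside
  → clear

FREE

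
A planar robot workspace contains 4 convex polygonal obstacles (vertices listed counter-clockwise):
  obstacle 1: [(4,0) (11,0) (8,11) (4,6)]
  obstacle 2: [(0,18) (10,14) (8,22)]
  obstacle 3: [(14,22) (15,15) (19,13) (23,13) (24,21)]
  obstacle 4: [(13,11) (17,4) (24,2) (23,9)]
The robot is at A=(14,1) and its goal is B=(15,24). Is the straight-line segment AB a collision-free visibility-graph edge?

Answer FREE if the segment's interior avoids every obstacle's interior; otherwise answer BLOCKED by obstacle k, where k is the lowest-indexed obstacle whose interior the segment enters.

BLOCKED by obstacle 3

Obstacle 1 [(4,0) (11,0) (8,11) (4,6)]:
  edge (4,0)–(11,0): clear
  edge (11,0)–(8,11): clear
  edge (8,11)–(4,6): clear
  edge (4,6)–(4,0): clear
  midpoint (29/2,25/2) outside
  → clear
Obstacle 2 [(0,18) (10,14) (8,22)]:
  edge (0,18)–(10,14): clear
  edge (10,14)–(8,22): clear
  edge (8,22)–(0,18): clear
  midpoint (29/2,25/2) outside
  → clear
Obstacle 3 [(14,22) (15,15) (19,13) (23,13) (24,21)]:
  edge (14,22)–(15,15): crosses AB
  edge (15,15)–(19,13): clear
  edge (19,13)–(23,13): clear
  edge (23,13)–(24,21): clear
  edge (24,21)–(14,22): crosses AB
  → BLOCKED
Obstacle 4 [(13,11) (17,4) (24,2) (23,9)]:
  edge (13,11)–(17,4): crosses AB
  edge (17,4)–(24,2): clear
  edge (24,2)–(23,9): clear
  edge (23,9)–(13,11): crosses AB
  → BLOCKED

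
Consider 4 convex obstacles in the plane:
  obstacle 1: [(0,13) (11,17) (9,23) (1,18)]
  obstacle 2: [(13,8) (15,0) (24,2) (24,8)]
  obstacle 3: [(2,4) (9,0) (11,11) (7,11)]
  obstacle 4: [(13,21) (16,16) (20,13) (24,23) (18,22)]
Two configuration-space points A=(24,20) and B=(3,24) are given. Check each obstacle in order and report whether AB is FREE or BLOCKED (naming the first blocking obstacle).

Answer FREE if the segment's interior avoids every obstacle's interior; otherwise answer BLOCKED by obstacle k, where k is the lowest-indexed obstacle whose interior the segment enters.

Obstacle 1 [(0,13) (11,17) (9,23) (1,18)]:
  edge (0,13)–(11,17): clear
  edge (11,17)–(9,23): crosses AB
  edge (9,23)–(1,18): crosses AB
  edge (1,18)–(0,13): clear
  → BLOCKED
Obstacle 2 [(13,8) (15,0) (24,2) (24,8)]:
  edge (13,8)–(15,0): clear
  edge (15,0)–(24,2): clear
  edge (24,2)–(24,8): clear
  edge (24,8)–(13,8): clear
  midpoint (27/2,22) outside
  → clear
Obstacle 3 [(2,4) (9,0) (11,11) (7,11)]:
  edge (2,4)–(9,0): clear
  edge (9,0)–(11,11): clear
  edge (11,11)–(7,11): clear
  edge (7,11)–(2,4): clear
  midpoint (27/2,22) outside
  → clear
Obstacle 4 [(13,21) (16,16) (20,13) (24,23) (18,22)]:
  edge (13,21)–(16,16): clear
  edge (16,16)–(20,13): clear
  edge (20,13)–(24,23): crosses AB
  edge (24,23)–(18,22): clear
  edge (18,22)–(13,21): crosses AB
  → BLOCKED

BLOCKED by obstacle 1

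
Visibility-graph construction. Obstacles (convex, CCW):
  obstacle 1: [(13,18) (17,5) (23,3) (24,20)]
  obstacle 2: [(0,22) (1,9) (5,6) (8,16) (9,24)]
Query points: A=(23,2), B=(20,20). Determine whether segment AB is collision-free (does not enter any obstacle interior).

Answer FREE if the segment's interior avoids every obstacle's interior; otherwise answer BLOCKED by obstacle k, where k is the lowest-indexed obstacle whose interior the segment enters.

Obstacle 1 [(13,18) (17,5) (23,3) (24,20)]:
  edge (13,18)–(17,5): clear
  edge (17,5)–(23,3): crosses AB
  edge (23,3)–(24,20): clear
  edge (24,20)–(13,18): crosses AB
  → BLOCKED
Obstacle 2 [(0,22) (1,9) (5,6) (8,16) (9,24)]:
  edge (0,22)–(1,9): clear
  edge (1,9)–(5,6): clear
  edge (5,6)–(8,16): clear
  edge (8,16)–(9,24): clear
  edge (9,24)–(0,22): clear
  midpoint (43/2,11) outside
  → clear

BLOCKED by obstacle 1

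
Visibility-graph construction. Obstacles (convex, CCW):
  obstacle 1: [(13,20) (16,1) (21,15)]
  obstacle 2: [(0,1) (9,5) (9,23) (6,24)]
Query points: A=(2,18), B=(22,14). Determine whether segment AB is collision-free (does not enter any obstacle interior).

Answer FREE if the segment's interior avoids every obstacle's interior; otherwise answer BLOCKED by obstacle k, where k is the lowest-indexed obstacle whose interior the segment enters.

Obstacle 1 [(13,20) (16,1) (21,15)]:
  edge (13,20)–(16,1): crosses AB
  edge (16,1)–(21,15): crosses AB
  edge (21,15)–(13,20): clear
  → BLOCKED
Obstacle 2 [(0,1) (9,5) (9,23) (6,24)]:
  edge (0,1)–(9,5): clear
  edge (9,5)–(9,23): crosses AB
  edge (9,23)–(6,24): clear
  edge (6,24)–(0,1): crosses AB
  → BLOCKED

BLOCKED by obstacle 1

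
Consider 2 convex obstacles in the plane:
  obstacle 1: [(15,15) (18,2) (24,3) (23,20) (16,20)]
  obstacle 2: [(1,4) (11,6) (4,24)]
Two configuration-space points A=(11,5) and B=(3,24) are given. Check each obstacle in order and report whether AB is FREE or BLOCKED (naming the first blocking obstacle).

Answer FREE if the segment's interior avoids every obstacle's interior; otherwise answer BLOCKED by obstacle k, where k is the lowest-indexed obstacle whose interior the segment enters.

Obstacle 1 [(15,15) (18,2) (24,3) (23,20) (16,20)]:
  edge (15,15)–(18,2): clear
  edge (18,2)–(24,3): clear
  edge (24,3)–(23,20): clear
  edge (23,20)–(16,20): clear
  edge (16,20)–(15,15): clear
  midpoint (7,29/2) outside
  → clear
Obstacle 2 [(1,4) (11,6) (4,24)]:
  edge (1,4)–(11,6): crosses AB
  edge (11,6)–(4,24): clear
  edge (4,24)–(1,4): crosses AB
  → BLOCKED

BLOCKED by obstacle 2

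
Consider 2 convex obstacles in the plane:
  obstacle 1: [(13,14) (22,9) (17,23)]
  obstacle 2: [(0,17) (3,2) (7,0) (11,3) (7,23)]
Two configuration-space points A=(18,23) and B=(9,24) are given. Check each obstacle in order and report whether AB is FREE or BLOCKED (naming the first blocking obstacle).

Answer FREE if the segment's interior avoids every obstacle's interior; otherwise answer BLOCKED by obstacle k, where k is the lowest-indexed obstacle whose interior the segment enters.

Obstacle 1 [(13,14) (22,9) (17,23)]:
  edge (13,14)–(22,9): clear
  edge (22,9)–(17,23): clear
  edge (17,23)–(13,14): clear
  midpoint (27/2,47/2) outside
  → clear
Obstacle 2 [(0,17) (3,2) (7,0) (11,3) (7,23)]:
  edge (0,17)–(3,2): clear
  edge (3,2)–(7,0): clear
  edge (7,0)–(11,3): clear
  edge (11,3)–(7,23): clear
  edge (7,23)–(0,17): clear
  midpoint (27/2,47/2) outside
  → clear

FREE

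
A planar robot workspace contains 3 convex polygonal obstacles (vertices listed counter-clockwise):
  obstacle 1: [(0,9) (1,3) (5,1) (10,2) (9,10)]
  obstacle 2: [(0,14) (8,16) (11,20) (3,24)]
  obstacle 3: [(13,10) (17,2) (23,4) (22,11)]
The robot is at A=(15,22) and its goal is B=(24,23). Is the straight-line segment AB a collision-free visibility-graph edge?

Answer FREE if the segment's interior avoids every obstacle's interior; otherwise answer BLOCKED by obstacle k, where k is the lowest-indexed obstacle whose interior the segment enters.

Obstacle 1 [(0,9) (1,3) (5,1) (10,2) (9,10)]:
  edge (0,9)–(1,3): clear
  edge (1,3)–(5,1): clear
  edge (5,1)–(10,2): clear
  edge (10,2)–(9,10): clear
  edge (9,10)–(0,9): clear
  midpoint (39/2,45/2) outside
  → clear
Obstacle 2 [(0,14) (8,16) (11,20) (3,24)]:
  edge (0,14)–(8,16): clear
  edge (8,16)–(11,20): clear
  edge (11,20)–(3,24): clear
  edge (3,24)–(0,14): clear
  midpoint (39/2,45/2) outside
  → clear
Obstacle 3 [(13,10) (17,2) (23,4) (22,11)]:
  edge (13,10)–(17,2): clear
  edge (17,2)–(23,4): clear
  edge (23,4)–(22,11): clear
  edge (22,11)–(13,10): clear
  midpoint (39/2,45/2) outside
  → clear

FREE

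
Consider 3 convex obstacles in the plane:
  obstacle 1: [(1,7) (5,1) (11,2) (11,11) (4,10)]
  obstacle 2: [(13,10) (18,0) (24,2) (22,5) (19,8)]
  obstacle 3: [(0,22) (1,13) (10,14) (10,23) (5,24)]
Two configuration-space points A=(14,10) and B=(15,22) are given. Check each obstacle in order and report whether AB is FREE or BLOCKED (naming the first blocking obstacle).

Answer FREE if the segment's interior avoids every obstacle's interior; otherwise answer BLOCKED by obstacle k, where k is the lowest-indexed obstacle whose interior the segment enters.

Obstacle 1 [(1,7) (5,1) (11,2) (11,11) (4,10)]:
  edge (1,7)–(5,1): clear
  edge (5,1)–(11,2): clear
  edge (11,2)–(11,11): clear
  edge (11,11)–(4,10): clear
  edge (4,10)–(1,7): clear
  midpoint (29/2,16) outside
  → clear
Obstacle 2 [(13,10) (18,0) (24,2) (22,5) (19,8)]:
  edge (13,10)–(18,0): clear
  edge (18,0)–(24,2): clear
  edge (24,2)–(22,5): clear
  edge (22,5)–(19,8): clear
  edge (19,8)–(13,10): clear
  midpoint (29/2,16) outside
  → clear
Obstacle 3 [(0,22) (1,13) (10,14) (10,23) (5,24)]:
  edge (0,22)–(1,13): clear
  edge (1,13)–(10,14): clear
  edge (10,14)–(10,23): clear
  edge (10,23)–(5,24): clear
  edge (5,24)–(0,22): clear
  midpoint (29/2,16) outside
  → clear

FREE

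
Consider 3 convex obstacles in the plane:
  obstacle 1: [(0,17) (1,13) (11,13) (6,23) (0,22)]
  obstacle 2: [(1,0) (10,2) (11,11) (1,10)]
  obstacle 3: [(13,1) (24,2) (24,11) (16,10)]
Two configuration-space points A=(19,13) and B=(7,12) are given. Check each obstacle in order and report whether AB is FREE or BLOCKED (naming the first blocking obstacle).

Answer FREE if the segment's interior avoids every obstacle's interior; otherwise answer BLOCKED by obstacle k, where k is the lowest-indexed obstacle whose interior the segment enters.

FREE

Obstacle 1 [(0,17) (1,13) (11,13) (6,23) (0,22)]:
  edge (0,17)–(1,13): clear
  edge (1,13)–(11,13): clear
  edge (11,13)–(6,23): clear
  edge (6,23)–(0,22): clear
  edge (0,22)–(0,17): clear
  midpoint (13,25/2) outside
  → clear
Obstacle 2 [(1,0) (10,2) (11,11) (1,10)]:
  edge (1,0)–(10,2): clear
  edge (10,2)–(11,11): clear
  edge (11,11)–(1,10): clear
  edge (1,10)–(1,0): clear
  midpoint (13,25/2) outside
  → clear
Obstacle 3 [(13,1) (24,2) (24,11) (16,10)]:
  edge (13,1)–(24,2): clear
  edge (24,2)–(24,11): clear
  edge (24,11)–(16,10): clear
  edge (16,10)–(13,1): clear
  midpoint (13,25/2) outside
  → clear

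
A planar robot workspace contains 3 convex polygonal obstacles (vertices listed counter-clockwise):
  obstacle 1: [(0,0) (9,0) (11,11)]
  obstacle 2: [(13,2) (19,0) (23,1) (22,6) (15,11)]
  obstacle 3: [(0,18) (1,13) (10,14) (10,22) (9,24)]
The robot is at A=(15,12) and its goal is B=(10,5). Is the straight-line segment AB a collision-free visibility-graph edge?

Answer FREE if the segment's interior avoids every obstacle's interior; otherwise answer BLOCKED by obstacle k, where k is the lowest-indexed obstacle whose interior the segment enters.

Obstacle 1 [(0,0) (9,0) (11,11)]:
  edge (0,0)–(9,0): clear
  edge (9,0)–(11,11): clear
  edge (11,11)–(0,0): clear
  midpoint (25/2,17/2) outside
  → clear
Obstacle 2 [(13,2) (19,0) (23,1) (22,6) (15,11)]:
  edge (13,2)–(19,0): clear
  edge (19,0)–(23,1): clear
  edge (23,1)–(22,6): clear
  edge (22,6)–(15,11): clear
  edge (15,11)–(13,2): clear
  midpoint (25/2,17/2) outside
  → clear
Obstacle 3 [(0,18) (1,13) (10,14) (10,22) (9,24)]:
  edge (0,18)–(1,13): clear
  edge (1,13)–(10,14): clear
  edge (10,14)–(10,22): clear
  edge (10,22)–(9,24): clear
  edge (9,24)–(0,18): clear
  midpoint (25/2,17/2) outside
  → clear

FREE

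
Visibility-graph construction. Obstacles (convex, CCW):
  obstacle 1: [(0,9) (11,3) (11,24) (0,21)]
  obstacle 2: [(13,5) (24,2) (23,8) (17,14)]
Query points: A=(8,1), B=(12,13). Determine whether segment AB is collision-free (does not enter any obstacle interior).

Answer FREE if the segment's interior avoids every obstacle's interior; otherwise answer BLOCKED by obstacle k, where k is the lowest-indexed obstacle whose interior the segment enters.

Obstacle 1 [(0,9) (11,3) (11,24) (0,21)]:
  edge (0,9)–(11,3): crosses AB
  edge (11,3)–(11,24): crosses AB
  edge (11,24)–(0,21): clear
  edge (0,21)–(0,9): clear
  → BLOCKED
Obstacle 2 [(13,5) (24,2) (23,8) (17,14)]:
  edge (13,5)–(24,2): clear
  edge (24,2)–(23,8): clear
  edge (23,8)–(17,14): clear
  edge (17,14)–(13,5): clear
  midpoint (10,7) outside
  → clear

BLOCKED by obstacle 1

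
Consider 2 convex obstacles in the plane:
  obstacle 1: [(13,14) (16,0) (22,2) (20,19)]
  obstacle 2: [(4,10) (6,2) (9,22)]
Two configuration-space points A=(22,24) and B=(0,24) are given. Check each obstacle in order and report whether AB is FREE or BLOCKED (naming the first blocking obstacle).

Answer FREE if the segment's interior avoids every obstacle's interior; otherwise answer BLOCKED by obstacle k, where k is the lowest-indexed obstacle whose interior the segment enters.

FREE

Obstacle 1 [(13,14) (16,0) (22,2) (20,19)]:
  edge (13,14)–(16,0): clear
  edge (16,0)–(22,2): clear
  edge (22,2)–(20,19): clear
  edge (20,19)–(13,14): clear
  midpoint (11,24) outside
  → clear
Obstacle 2 [(4,10) (6,2) (9,22)]:
  edge (4,10)–(6,2): clear
  edge (6,2)–(9,22): clear
  edge (9,22)–(4,10): clear
  midpoint (11,24) outside
  → clear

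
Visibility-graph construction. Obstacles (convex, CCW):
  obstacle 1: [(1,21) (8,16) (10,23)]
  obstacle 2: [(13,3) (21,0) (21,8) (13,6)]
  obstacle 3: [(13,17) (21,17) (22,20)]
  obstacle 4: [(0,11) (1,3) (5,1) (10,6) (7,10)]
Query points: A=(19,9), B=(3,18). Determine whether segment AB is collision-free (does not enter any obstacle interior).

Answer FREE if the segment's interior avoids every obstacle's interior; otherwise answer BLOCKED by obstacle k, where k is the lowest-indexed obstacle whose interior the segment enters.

FREE

Obstacle 1 [(1,21) (8,16) (10,23)]:
  edge (1,21)–(8,16): clear
  edge (8,16)–(10,23): clear
  edge (10,23)–(1,21): clear
  midpoint (11,27/2) outside
  → clear
Obstacle 2 [(13,3) (21,0) (21,8) (13,6)]:
  edge (13,3)–(21,0): clear
  edge (21,0)–(21,8): clear
  edge (21,8)–(13,6): clear
  edge (13,6)–(13,3): clear
  midpoint (11,27/2) outside
  → clear
Obstacle 3 [(13,17) (21,17) (22,20)]:
  edge (13,17)–(21,17): clear
  edge (21,17)–(22,20): clear
  edge (22,20)–(13,17): clear
  midpoint (11,27/2) outside
  → clear
Obstacle 4 [(0,11) (1,3) (5,1) (10,6) (7,10)]:
  edge (0,11)–(1,3): clear
  edge (1,3)–(5,1): clear
  edge (5,1)–(10,6): clear
  edge (10,6)–(7,10): clear
  edge (7,10)–(0,11): clear
  midpoint (11,27/2) outside
  → clear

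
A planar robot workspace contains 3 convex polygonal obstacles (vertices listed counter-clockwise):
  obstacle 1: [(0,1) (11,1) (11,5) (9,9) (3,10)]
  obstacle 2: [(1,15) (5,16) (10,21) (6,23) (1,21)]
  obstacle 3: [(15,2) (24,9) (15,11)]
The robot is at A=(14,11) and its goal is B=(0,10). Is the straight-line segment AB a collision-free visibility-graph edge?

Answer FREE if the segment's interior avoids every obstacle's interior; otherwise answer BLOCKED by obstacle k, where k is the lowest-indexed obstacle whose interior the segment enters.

Obstacle 1 [(0,1) (11,1) (11,5) (9,9) (3,10)]:
  edge (0,1)–(11,1): clear
  edge (11,1)–(11,5): clear
  edge (11,5)–(9,9): clear
  edge (9,9)–(3,10): clear
  edge (3,10)–(0,1): clear
  midpoint (7,21/2) outside
  → clear
Obstacle 2 [(1,15) (5,16) (10,21) (6,23) (1,21)]:
  edge (1,15)–(5,16): clear
  edge (5,16)–(10,21): clear
  edge (10,21)–(6,23): clear
  edge (6,23)–(1,21): clear
  edge (1,21)–(1,15): clear
  midpoint (7,21/2) outside
  → clear
Obstacle 3 [(15,2) (24,9) (15,11)]:
  edge (15,2)–(24,9): clear
  edge (24,9)–(15,11): clear
  edge (15,11)–(15,2): clear
  midpoint (7,21/2) outside
  → clear

FREE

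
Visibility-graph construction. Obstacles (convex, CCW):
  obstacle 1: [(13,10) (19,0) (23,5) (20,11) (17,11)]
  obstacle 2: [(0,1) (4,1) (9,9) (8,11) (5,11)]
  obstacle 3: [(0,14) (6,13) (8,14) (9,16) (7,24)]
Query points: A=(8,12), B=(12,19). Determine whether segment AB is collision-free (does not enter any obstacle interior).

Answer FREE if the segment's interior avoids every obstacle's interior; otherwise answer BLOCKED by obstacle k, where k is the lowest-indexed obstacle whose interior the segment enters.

Obstacle 1 [(13,10) (19,0) (23,5) (20,11) (17,11)]:
  edge (13,10)–(19,0): clear
  edge (19,0)–(23,5): clear
  edge (23,5)–(20,11): clear
  edge (20,11)–(17,11): clear
  edge (17,11)–(13,10): clear
  midpoint (10,31/2) outside
  → clear
Obstacle 2 [(0,1) (4,1) (9,9) (8,11) (5,11)]:
  edge (0,1)–(4,1): clear
  edge (4,1)–(9,9): clear
  edge (9,9)–(8,11): clear
  edge (8,11)–(5,11): clear
  edge (5,11)–(0,1): clear
  midpoint (10,31/2) outside
  → clear
Obstacle 3 [(0,14) (6,13) (8,14) (9,16) (7,24)]:
  edge (0,14)–(6,13): clear
  edge (6,13)–(8,14): clear
  edge (8,14)–(9,16): clear
  edge (9,16)–(7,24): clear
  edge (7,24)–(0,14): clear
  midpoint (10,31/2) outside
  → clear

FREE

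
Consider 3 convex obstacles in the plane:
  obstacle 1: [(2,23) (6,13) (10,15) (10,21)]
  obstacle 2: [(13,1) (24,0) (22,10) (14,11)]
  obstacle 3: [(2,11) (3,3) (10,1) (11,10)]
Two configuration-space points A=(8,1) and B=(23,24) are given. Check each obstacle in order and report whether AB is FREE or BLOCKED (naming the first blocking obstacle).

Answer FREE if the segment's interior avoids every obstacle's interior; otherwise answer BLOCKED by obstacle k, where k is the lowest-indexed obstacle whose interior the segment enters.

BLOCKED by obstacle 2

Obstacle 1 [(2,23) (6,13) (10,15) (10,21)]:
  edge (2,23)–(6,13): clear
  edge (6,13)–(10,15): clear
  edge (10,15)–(10,21): clear
  edge (10,21)–(2,23): clear
  midpoint (31/2,25/2) outside
  → clear
Obstacle 2 [(13,1) (24,0) (22,10) (14,11)]:
  edge (13,1)–(24,0): clear
  edge (24,0)–(22,10): clear
  edge (22,10)–(14,11): crosses AB
  edge (14,11)–(13,1): crosses AB
  → BLOCKED
Obstacle 3 [(2,11) (3,3) (10,1) (11,10)]:
  edge (2,11)–(3,3): clear
  edge (3,3)–(10,1): crosses AB
  edge (10,1)–(11,10): crosses AB
  edge (11,10)–(2,11): clear
  → BLOCKED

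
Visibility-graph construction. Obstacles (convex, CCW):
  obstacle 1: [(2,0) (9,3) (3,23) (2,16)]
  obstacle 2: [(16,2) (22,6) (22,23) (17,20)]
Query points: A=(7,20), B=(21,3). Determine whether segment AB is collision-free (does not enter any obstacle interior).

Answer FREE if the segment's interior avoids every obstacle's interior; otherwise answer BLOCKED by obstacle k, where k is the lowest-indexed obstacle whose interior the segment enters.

BLOCKED by obstacle 2

Obstacle 1 [(2,0) (9,3) (3,23) (2,16)]:
  edge (2,0)–(9,3): clear
  edge (9,3)–(3,23): clear
  edge (3,23)–(2,16): clear
  edge (2,16)–(2,0): clear
  midpoint (14,23/2) outside
  → clear
Obstacle 2 [(16,2) (22,6) (22,23) (17,20)]:
  edge (16,2)–(22,6): crosses AB
  edge (22,6)–(22,23): clear
  edge (22,23)–(17,20): clear
  edge (17,20)–(16,2): crosses AB
  → BLOCKED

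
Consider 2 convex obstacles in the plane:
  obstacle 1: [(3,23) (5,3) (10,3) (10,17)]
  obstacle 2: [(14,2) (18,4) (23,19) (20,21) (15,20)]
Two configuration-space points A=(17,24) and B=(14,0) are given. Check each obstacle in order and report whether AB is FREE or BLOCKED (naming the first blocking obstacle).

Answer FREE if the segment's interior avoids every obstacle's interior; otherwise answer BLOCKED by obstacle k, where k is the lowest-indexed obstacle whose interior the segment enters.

Obstacle 1 [(3,23) (5,3) (10,3) (10,17)]:
  edge (3,23)–(5,3): clear
  edge (5,3)–(10,3): clear
  edge (10,3)–(10,17): clear
  edge (10,17)–(3,23): clear
  midpoint (31/2,12) outside
  → clear
Obstacle 2 [(14,2) (18,4) (23,19) (20,21) (15,20)]:
  edge (14,2)–(18,4): crosses AB
  edge (18,4)–(23,19): clear
  edge (23,19)–(20,21): clear
  edge (20,21)–(15,20): crosses AB
  edge (15,20)–(14,2): clear
  → BLOCKED

BLOCKED by obstacle 2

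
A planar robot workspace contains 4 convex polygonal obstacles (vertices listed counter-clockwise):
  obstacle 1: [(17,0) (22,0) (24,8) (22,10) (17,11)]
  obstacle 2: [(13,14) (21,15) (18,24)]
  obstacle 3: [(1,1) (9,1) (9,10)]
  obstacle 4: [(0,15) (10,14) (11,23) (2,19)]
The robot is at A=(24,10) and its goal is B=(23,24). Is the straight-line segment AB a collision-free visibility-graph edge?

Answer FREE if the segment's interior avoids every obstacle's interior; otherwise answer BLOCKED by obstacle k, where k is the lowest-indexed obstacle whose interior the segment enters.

FREE

Obstacle 1 [(17,0) (22,0) (24,8) (22,10) (17,11)]:
  edge (17,0)–(22,0): clear
  edge (22,0)–(24,8): clear
  edge (24,8)–(22,10): clear
  edge (22,10)–(17,11): clear
  edge (17,11)–(17,0): clear
  midpoint (47/2,17) outside
  → clear
Obstacle 2 [(13,14) (21,15) (18,24)]:
  edge (13,14)–(21,15): clear
  edge (21,15)–(18,24): clear
  edge (18,24)–(13,14): clear
  midpoint (47/2,17) outside
  → clear
Obstacle 3 [(1,1) (9,1) (9,10)]:
  edge (1,1)–(9,1): clear
  edge (9,1)–(9,10): clear
  edge (9,10)–(1,1): clear
  midpoint (47/2,17) outside
  → clear
Obstacle 4 [(0,15) (10,14) (11,23) (2,19)]:
  edge (0,15)–(10,14): clear
  edge (10,14)–(11,23): clear
  edge (11,23)–(2,19): clear
  edge (2,19)–(0,15): clear
  midpoint (47/2,17) outside
  → clear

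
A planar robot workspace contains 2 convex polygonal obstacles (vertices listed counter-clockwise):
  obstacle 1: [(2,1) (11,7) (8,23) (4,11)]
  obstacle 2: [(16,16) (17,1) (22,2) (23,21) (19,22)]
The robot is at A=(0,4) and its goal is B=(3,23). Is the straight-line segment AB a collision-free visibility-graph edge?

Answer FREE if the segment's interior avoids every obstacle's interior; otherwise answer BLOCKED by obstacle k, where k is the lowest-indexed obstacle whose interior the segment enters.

Obstacle 1 [(2,1) (11,7) (8,23) (4,11)]:
  edge (2,1)–(11,7): clear
  edge (11,7)–(8,23): clear
  edge (8,23)–(4,11): clear
  edge (4,11)–(2,1): clear
  midpoint (3/2,27/2) outside
  → clear
Obstacle 2 [(16,16) (17,1) (22,2) (23,21) (19,22)]:
  edge (16,16)–(17,1): clear
  edge (17,1)–(22,2): clear
  edge (22,2)–(23,21): clear
  edge (23,21)–(19,22): clear
  edge (19,22)–(16,16): clear
  midpoint (3/2,27/2) outside
  → clear

FREE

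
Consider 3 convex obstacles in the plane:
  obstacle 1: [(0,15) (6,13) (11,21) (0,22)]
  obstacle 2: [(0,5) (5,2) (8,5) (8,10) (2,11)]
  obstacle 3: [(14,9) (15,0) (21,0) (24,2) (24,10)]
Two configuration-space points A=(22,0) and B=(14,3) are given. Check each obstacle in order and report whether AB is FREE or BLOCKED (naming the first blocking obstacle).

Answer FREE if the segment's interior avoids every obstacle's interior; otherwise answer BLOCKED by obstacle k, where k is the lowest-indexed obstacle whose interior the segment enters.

Obstacle 1 [(0,15) (6,13) (11,21) (0,22)]:
  edge (0,15)–(6,13): clear
  edge (6,13)–(11,21): clear
  edge (11,21)–(0,22): clear
  edge (0,22)–(0,15): clear
  midpoint (18,3/2) outside
  → clear
Obstacle 2 [(0,5) (5,2) (8,5) (8,10) (2,11)]:
  edge (0,5)–(5,2): clear
  edge (5,2)–(8,5): clear
  edge (8,5)–(8,10): clear
  edge (8,10)–(2,11): clear
  edge (2,11)–(0,5): clear
  midpoint (18,3/2) outside
  → clear
Obstacle 3 [(14,9) (15,0) (21,0) (24,2) (24,10)]:
  edge (14,9)–(15,0): crosses AB
  edge (15,0)–(21,0): clear
  edge (21,0)–(24,2): crosses AB
  edge (24,2)–(24,10): clear
  edge (24,10)–(14,9): clear
  → BLOCKED

BLOCKED by obstacle 3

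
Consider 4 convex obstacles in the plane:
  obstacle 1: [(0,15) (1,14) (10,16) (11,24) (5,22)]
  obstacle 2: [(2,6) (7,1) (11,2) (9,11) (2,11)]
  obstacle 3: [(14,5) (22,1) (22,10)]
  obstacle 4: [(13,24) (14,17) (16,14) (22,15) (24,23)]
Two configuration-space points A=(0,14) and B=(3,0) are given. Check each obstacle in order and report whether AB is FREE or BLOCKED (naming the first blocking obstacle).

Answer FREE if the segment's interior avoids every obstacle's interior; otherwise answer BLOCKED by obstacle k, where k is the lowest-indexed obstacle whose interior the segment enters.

Obstacle 1 [(0,15) (1,14) (10,16) (11,24) (5,22)]:
  edge (0,15)–(1,14): clear
  edge (1,14)–(10,16): clear
  edge (10,16)–(11,24): clear
  edge (11,24)–(5,22): clear
  edge (5,22)–(0,15): clear
  midpoint (3/2,7) outside
  → clear
Obstacle 2 [(2,6) (7,1) (11,2) (9,11) (2,11)]:
  edge (2,6)–(7,1): clear
  edge (7,1)–(11,2): clear
  edge (11,2)–(9,11): clear
  edge (9,11)–(2,11): clear
  edge (2,11)–(2,6): clear
  midpoint (3/2,7) outside
  → clear
Obstacle 3 [(14,5) (22,1) (22,10)]:
  edge (14,5)–(22,1): clear
  edge (22,1)–(22,10): clear
  edge (22,10)–(14,5): clear
  midpoint (3/2,7) outside
  → clear
Obstacle 4 [(13,24) (14,17) (16,14) (22,15) (24,23)]:
  edge (13,24)–(14,17): clear
  edge (14,17)–(16,14): clear
  edge (16,14)–(22,15): clear
  edge (22,15)–(24,23): clear
  edge (24,23)–(13,24): clear
  midpoint (3/2,7) outside
  → clear

FREE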